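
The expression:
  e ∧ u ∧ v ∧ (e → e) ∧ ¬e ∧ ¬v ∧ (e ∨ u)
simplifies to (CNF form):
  False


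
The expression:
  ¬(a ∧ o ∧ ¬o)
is always true.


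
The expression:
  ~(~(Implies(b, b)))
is always true.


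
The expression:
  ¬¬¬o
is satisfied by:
  {o: False}


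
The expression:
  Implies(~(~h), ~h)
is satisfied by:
  {h: False}


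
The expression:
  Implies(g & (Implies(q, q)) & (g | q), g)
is always true.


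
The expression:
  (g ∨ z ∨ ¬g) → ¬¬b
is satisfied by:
  {b: True}


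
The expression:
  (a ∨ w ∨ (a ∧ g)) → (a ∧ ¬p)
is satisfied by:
  {p: False, w: False, a: False}
  {a: True, p: False, w: False}
  {a: True, w: True, p: False}
  {p: True, w: False, a: False}


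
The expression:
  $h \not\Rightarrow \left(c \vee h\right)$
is never true.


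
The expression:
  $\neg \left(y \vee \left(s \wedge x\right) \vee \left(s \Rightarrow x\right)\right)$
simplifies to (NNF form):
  $s \wedge \neg x \wedge \neg y$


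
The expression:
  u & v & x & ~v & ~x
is never true.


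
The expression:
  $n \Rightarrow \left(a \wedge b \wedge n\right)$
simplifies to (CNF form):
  $\left(a \vee \neg n\right) \wedge \left(b \vee \neg n\right)$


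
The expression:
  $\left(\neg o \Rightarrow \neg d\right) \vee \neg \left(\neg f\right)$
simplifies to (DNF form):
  $f \vee o \vee \neg d$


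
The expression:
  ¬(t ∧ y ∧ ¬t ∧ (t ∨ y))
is always true.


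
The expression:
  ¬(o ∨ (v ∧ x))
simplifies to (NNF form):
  ¬o ∧ (¬v ∨ ¬x)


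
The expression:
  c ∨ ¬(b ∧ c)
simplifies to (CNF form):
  True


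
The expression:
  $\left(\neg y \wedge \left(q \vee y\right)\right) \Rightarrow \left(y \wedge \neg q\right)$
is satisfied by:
  {y: True, q: False}
  {q: False, y: False}
  {q: True, y: True}


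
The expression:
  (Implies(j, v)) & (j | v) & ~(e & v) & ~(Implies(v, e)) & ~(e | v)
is never true.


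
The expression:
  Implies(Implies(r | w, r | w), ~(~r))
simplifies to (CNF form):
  r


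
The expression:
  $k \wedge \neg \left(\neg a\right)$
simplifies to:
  $a \wedge k$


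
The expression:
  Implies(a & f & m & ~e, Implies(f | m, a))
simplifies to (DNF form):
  True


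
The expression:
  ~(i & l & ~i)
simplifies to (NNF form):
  True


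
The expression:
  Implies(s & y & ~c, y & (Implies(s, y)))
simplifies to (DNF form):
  True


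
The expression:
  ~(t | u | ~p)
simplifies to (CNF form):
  p & ~t & ~u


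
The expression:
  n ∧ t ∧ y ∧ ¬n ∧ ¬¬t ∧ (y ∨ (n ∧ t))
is never true.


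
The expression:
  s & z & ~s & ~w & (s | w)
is never true.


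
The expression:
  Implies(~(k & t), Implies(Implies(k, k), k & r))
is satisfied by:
  {r: True, t: True, k: True}
  {r: True, k: True, t: False}
  {t: True, k: True, r: False}


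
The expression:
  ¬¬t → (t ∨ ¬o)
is always true.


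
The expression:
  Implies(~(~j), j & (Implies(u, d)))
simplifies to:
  d | ~j | ~u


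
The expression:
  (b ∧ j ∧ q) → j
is always true.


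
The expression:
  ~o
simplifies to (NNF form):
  ~o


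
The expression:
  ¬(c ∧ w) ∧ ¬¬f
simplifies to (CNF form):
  f ∧ (¬c ∨ ¬w)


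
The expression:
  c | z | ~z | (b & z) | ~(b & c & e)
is always true.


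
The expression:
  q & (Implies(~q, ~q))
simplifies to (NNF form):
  q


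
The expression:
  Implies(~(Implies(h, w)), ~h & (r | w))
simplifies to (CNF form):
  w | ~h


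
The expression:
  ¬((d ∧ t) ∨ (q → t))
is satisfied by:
  {q: True, t: False}


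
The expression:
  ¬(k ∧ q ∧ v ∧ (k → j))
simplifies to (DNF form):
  ¬j ∨ ¬k ∨ ¬q ∨ ¬v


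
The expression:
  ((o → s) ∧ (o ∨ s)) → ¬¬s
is always true.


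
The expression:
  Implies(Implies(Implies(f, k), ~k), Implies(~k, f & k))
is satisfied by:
  {k: True}


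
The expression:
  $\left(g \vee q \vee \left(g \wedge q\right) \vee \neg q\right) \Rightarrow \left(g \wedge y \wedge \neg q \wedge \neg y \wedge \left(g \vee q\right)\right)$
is never true.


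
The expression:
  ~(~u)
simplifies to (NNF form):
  u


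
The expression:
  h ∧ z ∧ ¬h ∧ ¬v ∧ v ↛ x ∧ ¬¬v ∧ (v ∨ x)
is never true.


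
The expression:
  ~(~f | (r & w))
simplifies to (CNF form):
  f & (~r | ~w)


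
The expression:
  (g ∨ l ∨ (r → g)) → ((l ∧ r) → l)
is always true.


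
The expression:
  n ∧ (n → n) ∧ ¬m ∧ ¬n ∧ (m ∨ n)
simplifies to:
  False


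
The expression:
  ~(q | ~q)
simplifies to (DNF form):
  False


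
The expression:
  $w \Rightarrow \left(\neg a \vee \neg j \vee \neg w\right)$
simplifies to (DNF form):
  $\neg a \vee \neg j \vee \neg w$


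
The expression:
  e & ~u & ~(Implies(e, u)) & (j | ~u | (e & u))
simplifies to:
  e & ~u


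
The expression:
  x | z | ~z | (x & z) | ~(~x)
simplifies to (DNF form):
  True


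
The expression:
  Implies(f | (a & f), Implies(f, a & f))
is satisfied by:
  {a: True, f: False}
  {f: False, a: False}
  {f: True, a: True}


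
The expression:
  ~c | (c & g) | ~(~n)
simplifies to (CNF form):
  g | n | ~c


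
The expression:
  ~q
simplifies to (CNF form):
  ~q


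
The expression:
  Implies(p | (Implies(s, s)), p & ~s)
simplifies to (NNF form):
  p & ~s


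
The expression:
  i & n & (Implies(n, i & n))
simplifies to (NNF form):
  i & n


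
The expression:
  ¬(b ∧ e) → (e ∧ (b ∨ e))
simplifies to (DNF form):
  e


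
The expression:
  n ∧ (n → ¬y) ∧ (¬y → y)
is never true.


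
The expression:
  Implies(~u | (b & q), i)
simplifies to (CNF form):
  (i | u) & (i | u | ~b) & (i | u | ~q) & (i | ~b | ~q)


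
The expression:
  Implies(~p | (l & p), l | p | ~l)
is always true.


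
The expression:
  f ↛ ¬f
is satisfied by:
  {f: True}


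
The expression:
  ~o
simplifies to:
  ~o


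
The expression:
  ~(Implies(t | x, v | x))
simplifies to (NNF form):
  t & ~v & ~x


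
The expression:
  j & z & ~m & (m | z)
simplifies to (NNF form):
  j & z & ~m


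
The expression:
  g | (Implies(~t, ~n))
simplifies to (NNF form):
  g | t | ~n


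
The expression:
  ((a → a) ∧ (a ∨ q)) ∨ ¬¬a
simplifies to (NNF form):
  a ∨ q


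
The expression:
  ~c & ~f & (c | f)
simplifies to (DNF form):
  False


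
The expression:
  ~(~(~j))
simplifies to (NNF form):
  ~j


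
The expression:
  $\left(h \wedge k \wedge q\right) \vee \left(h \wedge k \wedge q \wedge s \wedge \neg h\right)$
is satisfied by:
  {h: True, q: True, k: True}


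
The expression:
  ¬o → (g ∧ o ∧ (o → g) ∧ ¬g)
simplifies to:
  o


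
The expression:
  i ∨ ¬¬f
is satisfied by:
  {i: True, f: True}
  {i: True, f: False}
  {f: True, i: False}


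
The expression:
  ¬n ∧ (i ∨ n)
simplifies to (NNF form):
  i ∧ ¬n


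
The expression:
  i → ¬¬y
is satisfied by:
  {y: True, i: False}
  {i: False, y: False}
  {i: True, y: True}


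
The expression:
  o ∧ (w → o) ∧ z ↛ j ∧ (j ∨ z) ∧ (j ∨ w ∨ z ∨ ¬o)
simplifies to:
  o ∧ z ∧ ¬j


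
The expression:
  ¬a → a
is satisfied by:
  {a: True}


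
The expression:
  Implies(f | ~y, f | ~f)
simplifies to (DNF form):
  True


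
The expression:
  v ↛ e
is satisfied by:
  {v: True, e: False}


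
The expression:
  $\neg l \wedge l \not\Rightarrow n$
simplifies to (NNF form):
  $\text{False}$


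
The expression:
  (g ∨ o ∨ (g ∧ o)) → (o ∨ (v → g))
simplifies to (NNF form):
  True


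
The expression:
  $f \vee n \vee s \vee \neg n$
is always true.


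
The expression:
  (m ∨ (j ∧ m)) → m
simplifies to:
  True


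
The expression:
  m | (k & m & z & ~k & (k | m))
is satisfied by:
  {m: True}


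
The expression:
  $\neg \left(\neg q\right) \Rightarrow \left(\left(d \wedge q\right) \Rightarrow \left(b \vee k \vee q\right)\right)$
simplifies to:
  $\text{True}$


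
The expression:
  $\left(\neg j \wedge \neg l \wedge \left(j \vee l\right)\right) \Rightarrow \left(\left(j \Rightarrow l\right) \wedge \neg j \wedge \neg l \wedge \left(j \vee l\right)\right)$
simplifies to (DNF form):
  $\text{True}$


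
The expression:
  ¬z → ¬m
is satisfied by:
  {z: True, m: False}
  {m: False, z: False}
  {m: True, z: True}


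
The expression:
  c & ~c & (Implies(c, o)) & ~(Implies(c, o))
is never true.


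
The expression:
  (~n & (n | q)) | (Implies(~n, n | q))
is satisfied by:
  {n: True, q: True}
  {n: True, q: False}
  {q: True, n: False}


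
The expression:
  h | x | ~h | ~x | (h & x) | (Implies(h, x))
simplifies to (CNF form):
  True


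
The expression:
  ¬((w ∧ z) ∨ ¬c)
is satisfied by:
  {c: True, w: False, z: False}
  {c: True, z: True, w: False}
  {c: True, w: True, z: False}


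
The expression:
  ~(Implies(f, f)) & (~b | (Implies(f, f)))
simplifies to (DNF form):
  False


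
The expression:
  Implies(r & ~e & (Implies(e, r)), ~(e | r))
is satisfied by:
  {e: True, r: False}
  {r: False, e: False}
  {r: True, e: True}


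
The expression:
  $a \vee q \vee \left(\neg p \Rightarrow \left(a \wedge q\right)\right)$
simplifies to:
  $a \vee p \vee q$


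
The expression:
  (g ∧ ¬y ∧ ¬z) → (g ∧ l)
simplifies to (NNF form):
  l ∨ y ∨ z ∨ ¬g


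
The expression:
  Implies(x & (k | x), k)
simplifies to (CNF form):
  k | ~x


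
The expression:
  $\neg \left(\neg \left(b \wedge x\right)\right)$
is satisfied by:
  {b: True, x: True}


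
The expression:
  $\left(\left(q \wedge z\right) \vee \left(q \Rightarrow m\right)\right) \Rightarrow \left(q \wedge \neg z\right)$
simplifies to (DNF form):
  $q \wedge \neg z$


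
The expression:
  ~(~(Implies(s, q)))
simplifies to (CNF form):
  q | ~s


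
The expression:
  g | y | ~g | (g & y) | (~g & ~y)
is always true.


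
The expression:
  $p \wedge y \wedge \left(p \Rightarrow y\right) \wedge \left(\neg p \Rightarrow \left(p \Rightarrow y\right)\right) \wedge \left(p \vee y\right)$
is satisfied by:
  {p: True, y: True}


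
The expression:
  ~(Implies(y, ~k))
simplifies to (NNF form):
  k & y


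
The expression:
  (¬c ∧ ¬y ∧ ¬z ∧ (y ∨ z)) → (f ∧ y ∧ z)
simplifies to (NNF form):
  True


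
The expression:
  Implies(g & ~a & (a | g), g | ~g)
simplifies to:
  True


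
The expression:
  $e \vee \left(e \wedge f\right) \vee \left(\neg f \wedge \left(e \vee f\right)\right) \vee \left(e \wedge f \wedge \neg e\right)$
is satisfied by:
  {e: True}


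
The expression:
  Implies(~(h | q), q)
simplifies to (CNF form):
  h | q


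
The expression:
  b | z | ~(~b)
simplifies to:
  b | z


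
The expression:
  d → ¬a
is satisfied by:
  {d: False, a: False}
  {a: True, d: False}
  {d: True, a: False}


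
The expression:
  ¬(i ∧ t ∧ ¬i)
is always true.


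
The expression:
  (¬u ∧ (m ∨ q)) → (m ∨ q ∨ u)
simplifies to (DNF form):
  True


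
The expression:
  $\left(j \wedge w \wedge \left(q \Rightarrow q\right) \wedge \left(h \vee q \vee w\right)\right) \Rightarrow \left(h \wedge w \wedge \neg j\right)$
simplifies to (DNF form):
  $\neg j \vee \neg w$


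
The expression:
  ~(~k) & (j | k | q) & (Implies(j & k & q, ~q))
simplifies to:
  k & (~j | ~q)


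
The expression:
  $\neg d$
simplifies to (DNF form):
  $\neg d$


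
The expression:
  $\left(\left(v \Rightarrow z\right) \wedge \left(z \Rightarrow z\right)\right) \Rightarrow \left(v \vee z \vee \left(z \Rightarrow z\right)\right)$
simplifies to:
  $\text{True}$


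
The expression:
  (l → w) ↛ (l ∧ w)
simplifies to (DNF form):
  ¬l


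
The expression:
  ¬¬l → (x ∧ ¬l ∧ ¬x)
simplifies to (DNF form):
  ¬l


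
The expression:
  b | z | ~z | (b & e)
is always true.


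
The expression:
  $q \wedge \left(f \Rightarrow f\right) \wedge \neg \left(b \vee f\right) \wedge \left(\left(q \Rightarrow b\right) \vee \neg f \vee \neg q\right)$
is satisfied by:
  {q: True, f: False, b: False}


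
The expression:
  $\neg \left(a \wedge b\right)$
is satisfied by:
  {a: False, b: False}
  {b: True, a: False}
  {a: True, b: False}


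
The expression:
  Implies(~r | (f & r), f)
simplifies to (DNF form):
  f | r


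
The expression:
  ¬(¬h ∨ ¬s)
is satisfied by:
  {h: True, s: True}


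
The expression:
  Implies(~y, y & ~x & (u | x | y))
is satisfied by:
  {y: True}


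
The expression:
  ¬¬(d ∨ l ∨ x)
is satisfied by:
  {x: True, d: True, l: True}
  {x: True, d: True, l: False}
  {x: True, l: True, d: False}
  {x: True, l: False, d: False}
  {d: True, l: True, x: False}
  {d: True, l: False, x: False}
  {l: True, d: False, x: False}


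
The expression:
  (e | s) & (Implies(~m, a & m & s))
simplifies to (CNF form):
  m & (e | s)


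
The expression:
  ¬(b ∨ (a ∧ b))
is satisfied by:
  {b: False}


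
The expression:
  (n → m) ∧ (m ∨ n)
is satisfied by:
  {m: True}


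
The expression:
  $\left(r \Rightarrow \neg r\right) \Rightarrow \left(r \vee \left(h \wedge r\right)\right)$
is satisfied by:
  {r: True}


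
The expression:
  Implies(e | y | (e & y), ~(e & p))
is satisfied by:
  {p: False, e: False}
  {e: True, p: False}
  {p: True, e: False}


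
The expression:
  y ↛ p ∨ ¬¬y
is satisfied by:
  {y: True}


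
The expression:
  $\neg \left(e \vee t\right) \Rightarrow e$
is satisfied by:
  {t: True, e: True}
  {t: True, e: False}
  {e: True, t: False}


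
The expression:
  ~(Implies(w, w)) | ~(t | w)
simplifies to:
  ~t & ~w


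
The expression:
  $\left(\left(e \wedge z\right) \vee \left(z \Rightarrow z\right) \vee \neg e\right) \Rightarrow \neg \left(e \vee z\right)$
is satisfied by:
  {e: False, z: False}


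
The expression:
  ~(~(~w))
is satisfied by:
  {w: False}


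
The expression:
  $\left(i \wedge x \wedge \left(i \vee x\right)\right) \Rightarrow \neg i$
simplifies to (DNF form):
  $\neg i \vee \neg x$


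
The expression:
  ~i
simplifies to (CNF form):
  ~i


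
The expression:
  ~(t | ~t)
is never true.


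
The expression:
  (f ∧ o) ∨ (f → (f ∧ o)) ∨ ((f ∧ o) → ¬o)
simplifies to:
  True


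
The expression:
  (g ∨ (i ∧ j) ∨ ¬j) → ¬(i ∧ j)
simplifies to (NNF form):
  ¬i ∨ ¬j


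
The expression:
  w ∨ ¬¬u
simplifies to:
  u ∨ w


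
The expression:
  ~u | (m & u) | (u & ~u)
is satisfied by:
  {m: True, u: False}
  {u: False, m: False}
  {u: True, m: True}


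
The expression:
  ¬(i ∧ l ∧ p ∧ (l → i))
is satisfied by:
  {l: False, p: False, i: False}
  {i: True, l: False, p: False}
  {p: True, l: False, i: False}
  {i: True, p: True, l: False}
  {l: True, i: False, p: False}
  {i: True, l: True, p: False}
  {p: True, l: True, i: False}


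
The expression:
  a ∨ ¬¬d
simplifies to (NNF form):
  a ∨ d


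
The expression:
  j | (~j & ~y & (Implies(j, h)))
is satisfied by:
  {j: True, y: False}
  {y: False, j: False}
  {y: True, j: True}


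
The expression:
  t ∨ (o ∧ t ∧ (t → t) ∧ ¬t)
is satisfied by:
  {t: True}


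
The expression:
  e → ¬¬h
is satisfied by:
  {h: True, e: False}
  {e: False, h: False}
  {e: True, h: True}


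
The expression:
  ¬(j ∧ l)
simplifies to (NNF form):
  ¬j ∨ ¬l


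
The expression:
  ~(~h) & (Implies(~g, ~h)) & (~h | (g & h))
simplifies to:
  g & h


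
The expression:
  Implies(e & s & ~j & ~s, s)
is always true.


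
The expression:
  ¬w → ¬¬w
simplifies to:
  w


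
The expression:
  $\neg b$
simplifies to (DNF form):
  $\neg b$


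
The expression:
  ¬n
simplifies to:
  ¬n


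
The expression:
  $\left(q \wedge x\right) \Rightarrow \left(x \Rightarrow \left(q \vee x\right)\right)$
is always true.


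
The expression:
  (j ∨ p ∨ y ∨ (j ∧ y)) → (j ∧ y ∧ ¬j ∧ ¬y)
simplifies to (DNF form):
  ¬j ∧ ¬p ∧ ¬y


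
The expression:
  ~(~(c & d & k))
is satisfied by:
  {c: True, d: True, k: True}


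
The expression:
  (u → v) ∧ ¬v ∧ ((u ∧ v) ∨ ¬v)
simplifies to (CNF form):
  ¬u ∧ ¬v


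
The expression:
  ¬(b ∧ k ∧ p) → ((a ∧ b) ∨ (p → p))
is always true.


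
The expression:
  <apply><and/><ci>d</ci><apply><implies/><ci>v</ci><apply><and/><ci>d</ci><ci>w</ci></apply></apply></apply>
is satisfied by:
  {w: True, d: True, v: False}
  {d: True, v: False, w: False}
  {w: True, v: True, d: True}


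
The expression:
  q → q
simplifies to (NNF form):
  True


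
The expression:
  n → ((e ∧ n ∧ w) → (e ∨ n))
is always true.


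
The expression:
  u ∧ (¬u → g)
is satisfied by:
  {u: True}


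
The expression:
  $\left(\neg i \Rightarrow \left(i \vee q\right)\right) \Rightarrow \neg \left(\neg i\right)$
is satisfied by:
  {i: True, q: False}
  {q: False, i: False}
  {q: True, i: True}


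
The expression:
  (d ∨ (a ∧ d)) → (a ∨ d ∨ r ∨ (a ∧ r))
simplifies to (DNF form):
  True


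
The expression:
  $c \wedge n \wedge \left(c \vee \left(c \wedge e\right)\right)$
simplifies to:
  $c \wedge n$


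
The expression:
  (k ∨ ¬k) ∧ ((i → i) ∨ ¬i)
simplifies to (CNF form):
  True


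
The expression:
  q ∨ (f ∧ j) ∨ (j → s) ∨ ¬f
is always true.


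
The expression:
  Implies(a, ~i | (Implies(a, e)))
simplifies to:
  e | ~a | ~i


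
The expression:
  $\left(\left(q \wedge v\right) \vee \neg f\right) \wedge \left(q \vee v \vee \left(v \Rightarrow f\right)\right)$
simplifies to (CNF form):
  $\left(q \vee \neg f\right) \wedge \left(v \vee \neg f\right)$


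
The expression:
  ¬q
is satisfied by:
  {q: False}


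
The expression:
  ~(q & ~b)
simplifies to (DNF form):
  b | ~q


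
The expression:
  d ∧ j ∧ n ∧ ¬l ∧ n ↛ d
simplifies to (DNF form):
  False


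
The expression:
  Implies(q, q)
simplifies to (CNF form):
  True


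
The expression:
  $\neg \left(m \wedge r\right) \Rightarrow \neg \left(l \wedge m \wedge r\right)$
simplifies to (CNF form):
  $\text{True}$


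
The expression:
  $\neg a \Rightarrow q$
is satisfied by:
  {a: True, q: True}
  {a: True, q: False}
  {q: True, a: False}


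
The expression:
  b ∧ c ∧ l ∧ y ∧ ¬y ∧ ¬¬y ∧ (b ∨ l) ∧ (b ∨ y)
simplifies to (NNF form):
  False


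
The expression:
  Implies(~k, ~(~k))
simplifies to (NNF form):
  k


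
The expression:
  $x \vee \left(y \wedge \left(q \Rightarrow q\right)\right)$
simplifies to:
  $x \vee y$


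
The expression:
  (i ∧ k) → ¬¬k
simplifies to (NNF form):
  True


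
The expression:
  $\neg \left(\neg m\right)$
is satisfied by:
  {m: True}


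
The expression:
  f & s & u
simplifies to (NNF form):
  f & s & u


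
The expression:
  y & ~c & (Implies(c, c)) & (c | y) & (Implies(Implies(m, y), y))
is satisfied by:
  {y: True, c: False}


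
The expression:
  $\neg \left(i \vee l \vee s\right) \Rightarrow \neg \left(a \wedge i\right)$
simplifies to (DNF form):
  $\text{True}$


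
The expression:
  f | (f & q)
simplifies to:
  f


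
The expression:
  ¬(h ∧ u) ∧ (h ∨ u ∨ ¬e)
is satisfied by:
  {e: False, h: False, u: False}
  {u: True, e: False, h: False}
  {u: True, e: True, h: False}
  {h: True, e: False, u: False}
  {h: True, e: True, u: False}


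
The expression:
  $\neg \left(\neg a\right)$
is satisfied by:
  {a: True}


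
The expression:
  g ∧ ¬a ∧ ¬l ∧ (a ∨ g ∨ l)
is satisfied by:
  {g: True, l: False, a: False}


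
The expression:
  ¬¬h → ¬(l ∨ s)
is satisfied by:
  {l: False, h: False, s: False}
  {s: True, l: False, h: False}
  {l: True, s: False, h: False}
  {s: True, l: True, h: False}
  {h: True, s: False, l: False}


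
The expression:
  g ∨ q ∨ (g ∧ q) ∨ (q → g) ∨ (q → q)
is always true.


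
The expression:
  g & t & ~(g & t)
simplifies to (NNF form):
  False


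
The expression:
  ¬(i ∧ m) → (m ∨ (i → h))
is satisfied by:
  {m: True, h: True, i: False}
  {m: True, h: False, i: False}
  {h: True, m: False, i: False}
  {m: False, h: False, i: False}
  {i: True, m: True, h: True}
  {i: True, m: True, h: False}
  {i: True, h: True, m: False}


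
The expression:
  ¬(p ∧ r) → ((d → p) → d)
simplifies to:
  d ∨ (p ∧ r)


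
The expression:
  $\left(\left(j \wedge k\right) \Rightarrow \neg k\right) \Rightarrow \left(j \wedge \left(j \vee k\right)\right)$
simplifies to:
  $j$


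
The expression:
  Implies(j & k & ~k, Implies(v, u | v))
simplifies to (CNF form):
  True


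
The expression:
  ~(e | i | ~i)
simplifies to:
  False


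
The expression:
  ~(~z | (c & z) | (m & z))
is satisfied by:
  {z: True, c: False, m: False}


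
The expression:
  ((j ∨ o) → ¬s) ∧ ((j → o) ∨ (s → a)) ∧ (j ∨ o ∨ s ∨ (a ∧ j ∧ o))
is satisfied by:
  {j: True, o: True, s: False}
  {j: True, o: False, s: False}
  {o: True, j: False, s: False}
  {s: True, j: False, o: False}


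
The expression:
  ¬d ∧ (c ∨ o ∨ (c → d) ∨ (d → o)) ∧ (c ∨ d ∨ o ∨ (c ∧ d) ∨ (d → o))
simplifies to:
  ¬d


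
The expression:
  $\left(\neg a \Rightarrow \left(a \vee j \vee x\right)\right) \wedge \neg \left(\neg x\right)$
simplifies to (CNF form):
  $x$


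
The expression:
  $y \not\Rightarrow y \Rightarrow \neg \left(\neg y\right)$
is always true.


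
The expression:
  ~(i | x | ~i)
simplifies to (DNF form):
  False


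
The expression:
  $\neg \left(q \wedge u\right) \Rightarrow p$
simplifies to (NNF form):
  $p \vee \left(q \wedge u\right)$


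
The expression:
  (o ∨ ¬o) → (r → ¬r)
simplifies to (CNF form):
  ¬r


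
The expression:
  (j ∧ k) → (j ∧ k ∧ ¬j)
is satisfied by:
  {k: False, j: False}
  {j: True, k: False}
  {k: True, j: False}


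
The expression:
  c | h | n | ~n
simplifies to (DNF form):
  True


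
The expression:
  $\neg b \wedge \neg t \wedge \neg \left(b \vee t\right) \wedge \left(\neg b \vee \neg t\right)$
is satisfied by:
  {t: False, b: False}


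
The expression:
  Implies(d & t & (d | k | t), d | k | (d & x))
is always true.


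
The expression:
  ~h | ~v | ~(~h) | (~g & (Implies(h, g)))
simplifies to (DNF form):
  True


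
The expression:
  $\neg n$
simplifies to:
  $\neg n$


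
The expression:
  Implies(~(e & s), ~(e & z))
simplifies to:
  s | ~e | ~z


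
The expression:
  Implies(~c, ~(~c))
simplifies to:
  c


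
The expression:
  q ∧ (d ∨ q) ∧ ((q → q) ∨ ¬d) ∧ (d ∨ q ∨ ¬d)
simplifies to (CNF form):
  q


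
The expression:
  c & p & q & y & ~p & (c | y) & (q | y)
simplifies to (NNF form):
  False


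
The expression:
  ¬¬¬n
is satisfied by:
  {n: False}


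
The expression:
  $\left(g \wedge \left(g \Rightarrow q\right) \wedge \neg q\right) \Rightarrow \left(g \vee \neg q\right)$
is always true.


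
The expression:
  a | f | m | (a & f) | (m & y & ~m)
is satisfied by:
  {a: True, m: True, f: True}
  {a: True, m: True, f: False}
  {a: True, f: True, m: False}
  {a: True, f: False, m: False}
  {m: True, f: True, a: False}
  {m: True, f: False, a: False}
  {f: True, m: False, a: False}


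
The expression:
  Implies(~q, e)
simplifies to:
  e | q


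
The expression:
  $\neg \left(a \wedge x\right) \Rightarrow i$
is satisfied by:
  {i: True, x: True, a: True}
  {i: True, x: True, a: False}
  {i: True, a: True, x: False}
  {i: True, a: False, x: False}
  {x: True, a: True, i: False}


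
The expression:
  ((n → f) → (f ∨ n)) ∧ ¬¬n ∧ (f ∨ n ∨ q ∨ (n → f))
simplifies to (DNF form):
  n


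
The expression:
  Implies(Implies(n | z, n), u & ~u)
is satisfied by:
  {z: True, n: False}


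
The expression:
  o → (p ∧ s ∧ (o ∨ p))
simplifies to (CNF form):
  (p ∨ ¬o) ∧ (s ∨ ¬o)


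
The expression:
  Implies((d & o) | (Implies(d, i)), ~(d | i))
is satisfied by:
  {i: False, o: False, d: False}
  {d: True, i: False, o: False}
  {o: True, i: False, d: False}


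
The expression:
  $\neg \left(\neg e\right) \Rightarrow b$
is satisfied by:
  {b: True, e: False}
  {e: False, b: False}
  {e: True, b: True}


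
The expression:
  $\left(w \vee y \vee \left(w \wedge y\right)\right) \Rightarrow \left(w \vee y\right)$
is always true.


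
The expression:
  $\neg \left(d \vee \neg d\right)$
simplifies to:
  $\text{False}$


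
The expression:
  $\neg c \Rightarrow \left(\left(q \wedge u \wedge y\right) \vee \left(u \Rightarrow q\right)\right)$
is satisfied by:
  {q: True, c: True, u: False}
  {q: True, u: False, c: False}
  {c: True, u: False, q: False}
  {c: False, u: False, q: False}
  {q: True, c: True, u: True}
  {q: True, u: True, c: False}
  {c: True, u: True, q: False}


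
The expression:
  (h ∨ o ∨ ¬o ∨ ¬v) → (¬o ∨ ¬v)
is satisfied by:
  {v: False, o: False}
  {o: True, v: False}
  {v: True, o: False}


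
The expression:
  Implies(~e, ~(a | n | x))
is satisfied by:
  {e: True, n: False, a: False, x: False}
  {x: True, e: True, n: False, a: False}
  {e: True, a: True, n: False, x: False}
  {x: True, e: True, a: True, n: False}
  {e: True, n: True, a: False, x: False}
  {e: True, x: True, n: True, a: False}
  {e: True, a: True, n: True, x: False}
  {x: True, e: True, a: True, n: True}
  {x: False, n: False, a: False, e: False}


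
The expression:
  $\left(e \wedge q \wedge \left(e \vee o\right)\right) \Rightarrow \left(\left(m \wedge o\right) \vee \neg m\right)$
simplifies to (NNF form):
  $o \vee \neg e \vee \neg m \vee \neg q$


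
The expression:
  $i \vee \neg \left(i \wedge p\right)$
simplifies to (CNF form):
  $\text{True}$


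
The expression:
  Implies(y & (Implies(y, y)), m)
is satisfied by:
  {m: True, y: False}
  {y: False, m: False}
  {y: True, m: True}


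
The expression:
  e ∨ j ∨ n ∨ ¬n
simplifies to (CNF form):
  True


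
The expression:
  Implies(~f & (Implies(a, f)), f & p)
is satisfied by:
  {a: True, f: True}
  {a: True, f: False}
  {f: True, a: False}


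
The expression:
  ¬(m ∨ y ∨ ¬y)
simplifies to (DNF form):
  False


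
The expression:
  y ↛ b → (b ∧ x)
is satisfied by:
  {b: True, y: False}
  {y: False, b: False}
  {y: True, b: True}


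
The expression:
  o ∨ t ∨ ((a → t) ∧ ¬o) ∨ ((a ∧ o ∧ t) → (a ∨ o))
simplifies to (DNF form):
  True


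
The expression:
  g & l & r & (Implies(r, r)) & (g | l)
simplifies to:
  g & l & r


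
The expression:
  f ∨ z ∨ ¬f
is always true.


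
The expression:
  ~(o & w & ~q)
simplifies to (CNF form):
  q | ~o | ~w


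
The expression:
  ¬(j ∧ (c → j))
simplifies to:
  ¬j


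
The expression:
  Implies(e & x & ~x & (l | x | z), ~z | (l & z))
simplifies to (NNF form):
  True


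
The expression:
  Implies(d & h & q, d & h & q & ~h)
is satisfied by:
  {h: False, q: False, d: False}
  {d: True, h: False, q: False}
  {q: True, h: False, d: False}
  {d: True, q: True, h: False}
  {h: True, d: False, q: False}
  {d: True, h: True, q: False}
  {q: True, h: True, d: False}


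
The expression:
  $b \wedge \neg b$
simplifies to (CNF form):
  $\text{False}$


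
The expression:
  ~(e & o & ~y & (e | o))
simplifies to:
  y | ~e | ~o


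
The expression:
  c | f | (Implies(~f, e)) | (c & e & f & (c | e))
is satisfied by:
  {c: True, e: True, f: True}
  {c: True, e: True, f: False}
  {c: True, f: True, e: False}
  {c: True, f: False, e: False}
  {e: True, f: True, c: False}
  {e: True, f: False, c: False}
  {f: True, e: False, c: False}


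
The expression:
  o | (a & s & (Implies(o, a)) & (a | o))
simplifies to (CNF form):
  (a | o) & (o | s)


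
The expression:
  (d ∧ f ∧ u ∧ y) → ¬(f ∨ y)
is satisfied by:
  {u: False, d: False, y: False, f: False}
  {f: True, u: False, d: False, y: False}
  {y: True, u: False, d: False, f: False}
  {f: True, y: True, u: False, d: False}
  {d: True, f: False, u: False, y: False}
  {f: True, d: True, u: False, y: False}
  {y: True, d: True, f: False, u: False}
  {f: True, y: True, d: True, u: False}
  {u: True, y: False, d: False, f: False}
  {f: True, u: True, y: False, d: False}
  {y: True, u: True, f: False, d: False}
  {f: True, y: True, u: True, d: False}
  {d: True, u: True, y: False, f: False}
  {f: True, d: True, u: True, y: False}
  {y: True, d: True, u: True, f: False}


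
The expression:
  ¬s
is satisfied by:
  {s: False}


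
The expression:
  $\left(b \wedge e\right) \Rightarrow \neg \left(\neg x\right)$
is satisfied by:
  {x: True, e: False, b: False}
  {e: False, b: False, x: False}
  {x: True, b: True, e: False}
  {b: True, e: False, x: False}
  {x: True, e: True, b: False}
  {e: True, x: False, b: False}
  {x: True, b: True, e: True}


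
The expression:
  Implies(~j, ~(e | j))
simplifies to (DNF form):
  j | ~e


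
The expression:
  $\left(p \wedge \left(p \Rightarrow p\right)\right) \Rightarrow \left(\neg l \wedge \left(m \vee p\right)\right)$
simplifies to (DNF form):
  $\neg l \vee \neg p$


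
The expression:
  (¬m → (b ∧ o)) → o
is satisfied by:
  {o: True, m: False}
  {m: False, o: False}
  {m: True, o: True}


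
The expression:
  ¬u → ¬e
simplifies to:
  u ∨ ¬e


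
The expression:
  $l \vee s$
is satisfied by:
  {l: True, s: True}
  {l: True, s: False}
  {s: True, l: False}


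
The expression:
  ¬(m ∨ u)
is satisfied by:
  {u: False, m: False}


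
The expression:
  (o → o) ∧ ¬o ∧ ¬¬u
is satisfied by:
  {u: True, o: False}


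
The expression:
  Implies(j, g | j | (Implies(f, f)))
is always true.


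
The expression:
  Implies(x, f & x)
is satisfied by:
  {f: True, x: False}
  {x: False, f: False}
  {x: True, f: True}


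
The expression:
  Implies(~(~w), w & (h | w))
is always true.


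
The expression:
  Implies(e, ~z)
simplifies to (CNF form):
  ~e | ~z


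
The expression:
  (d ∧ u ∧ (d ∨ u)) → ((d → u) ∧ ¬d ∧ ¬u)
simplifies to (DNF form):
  ¬d ∨ ¬u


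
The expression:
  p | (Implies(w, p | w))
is always true.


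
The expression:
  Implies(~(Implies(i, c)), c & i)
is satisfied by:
  {c: True, i: False}
  {i: False, c: False}
  {i: True, c: True}


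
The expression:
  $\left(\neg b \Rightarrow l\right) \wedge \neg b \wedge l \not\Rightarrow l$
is never true.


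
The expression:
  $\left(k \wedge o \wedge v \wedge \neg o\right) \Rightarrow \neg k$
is always true.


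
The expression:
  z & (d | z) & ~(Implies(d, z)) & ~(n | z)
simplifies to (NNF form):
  False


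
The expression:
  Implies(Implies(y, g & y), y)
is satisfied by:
  {y: True}


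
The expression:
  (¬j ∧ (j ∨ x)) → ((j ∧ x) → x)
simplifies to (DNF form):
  True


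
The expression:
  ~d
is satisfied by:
  {d: False}


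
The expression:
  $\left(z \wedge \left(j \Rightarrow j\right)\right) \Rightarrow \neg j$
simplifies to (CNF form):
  $\neg j \vee \neg z$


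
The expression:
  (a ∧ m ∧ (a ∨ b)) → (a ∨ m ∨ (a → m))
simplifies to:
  True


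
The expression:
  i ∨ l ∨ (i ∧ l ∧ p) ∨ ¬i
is always true.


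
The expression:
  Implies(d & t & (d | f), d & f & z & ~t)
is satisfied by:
  {t: False, d: False}
  {d: True, t: False}
  {t: True, d: False}


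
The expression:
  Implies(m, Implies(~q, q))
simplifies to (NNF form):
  q | ~m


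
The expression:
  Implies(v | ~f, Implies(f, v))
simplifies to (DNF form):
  True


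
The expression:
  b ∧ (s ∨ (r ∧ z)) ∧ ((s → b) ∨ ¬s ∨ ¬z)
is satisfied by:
  {z: True, s: True, r: True, b: True}
  {z: True, s: True, b: True, r: False}
  {s: True, r: True, b: True, z: False}
  {s: True, b: True, r: False, z: False}
  {z: True, r: True, b: True, s: False}


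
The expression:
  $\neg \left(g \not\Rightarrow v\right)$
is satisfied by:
  {v: True, g: False}
  {g: False, v: False}
  {g: True, v: True}


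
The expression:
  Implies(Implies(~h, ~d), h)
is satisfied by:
  {d: True, h: True}
  {d: True, h: False}
  {h: True, d: False}


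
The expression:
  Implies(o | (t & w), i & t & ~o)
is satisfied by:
  {i: True, o: False, w: False, t: False}
  {i: False, o: False, w: False, t: False}
  {i: True, t: True, o: False, w: False}
  {t: True, i: False, o: False, w: False}
  {i: True, w: True, t: False, o: False}
  {w: True, t: False, o: False, i: False}
  {i: True, t: True, w: True, o: False}


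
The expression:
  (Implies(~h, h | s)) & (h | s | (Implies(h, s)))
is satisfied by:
  {s: True, h: True}
  {s: True, h: False}
  {h: True, s: False}


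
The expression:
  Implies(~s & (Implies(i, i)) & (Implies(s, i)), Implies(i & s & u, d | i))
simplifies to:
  True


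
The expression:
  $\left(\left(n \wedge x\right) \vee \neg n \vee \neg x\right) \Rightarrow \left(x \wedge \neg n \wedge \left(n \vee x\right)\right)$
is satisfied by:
  {x: True, n: False}


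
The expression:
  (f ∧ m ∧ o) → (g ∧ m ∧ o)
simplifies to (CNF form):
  g ∨ ¬f ∨ ¬m ∨ ¬o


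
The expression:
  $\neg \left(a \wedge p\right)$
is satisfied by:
  {p: False, a: False}
  {a: True, p: False}
  {p: True, a: False}


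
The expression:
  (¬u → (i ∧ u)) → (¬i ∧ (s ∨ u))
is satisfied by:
  {u: False, i: False}
  {i: True, u: False}
  {u: True, i: False}


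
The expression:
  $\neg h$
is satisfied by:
  {h: False}


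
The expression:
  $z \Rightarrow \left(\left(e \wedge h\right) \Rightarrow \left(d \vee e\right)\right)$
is always true.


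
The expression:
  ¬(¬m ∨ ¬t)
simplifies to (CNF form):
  m ∧ t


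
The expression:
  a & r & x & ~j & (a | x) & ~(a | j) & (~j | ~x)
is never true.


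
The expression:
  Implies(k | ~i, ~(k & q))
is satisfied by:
  {k: False, q: False}
  {q: True, k: False}
  {k: True, q: False}


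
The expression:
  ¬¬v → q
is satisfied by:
  {q: True, v: False}
  {v: False, q: False}
  {v: True, q: True}


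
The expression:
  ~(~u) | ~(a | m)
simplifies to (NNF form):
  u | (~a & ~m)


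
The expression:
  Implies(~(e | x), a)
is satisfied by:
  {a: True, x: True, e: True}
  {a: True, x: True, e: False}
  {a: True, e: True, x: False}
  {a: True, e: False, x: False}
  {x: True, e: True, a: False}
  {x: True, e: False, a: False}
  {e: True, x: False, a: False}


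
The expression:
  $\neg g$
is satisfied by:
  {g: False}


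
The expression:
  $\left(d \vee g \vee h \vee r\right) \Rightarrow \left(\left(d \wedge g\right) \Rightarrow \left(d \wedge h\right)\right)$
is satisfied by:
  {h: True, g: False, d: False}
  {g: False, d: False, h: False}
  {d: True, h: True, g: False}
  {d: True, g: False, h: False}
  {h: True, g: True, d: False}
  {g: True, h: False, d: False}
  {d: True, g: True, h: True}


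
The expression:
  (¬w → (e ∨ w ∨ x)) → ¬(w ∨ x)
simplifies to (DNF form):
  ¬w ∧ ¬x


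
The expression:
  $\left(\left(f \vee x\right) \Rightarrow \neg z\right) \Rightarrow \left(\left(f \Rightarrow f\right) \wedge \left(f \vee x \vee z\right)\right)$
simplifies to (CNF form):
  $f \vee x \vee z$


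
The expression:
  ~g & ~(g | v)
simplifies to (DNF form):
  ~g & ~v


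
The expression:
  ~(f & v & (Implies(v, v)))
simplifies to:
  ~f | ~v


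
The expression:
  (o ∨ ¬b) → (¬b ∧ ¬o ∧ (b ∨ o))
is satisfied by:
  {b: True, o: False}


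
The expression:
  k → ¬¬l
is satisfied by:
  {l: True, k: False}
  {k: False, l: False}
  {k: True, l: True}


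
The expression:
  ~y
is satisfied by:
  {y: False}


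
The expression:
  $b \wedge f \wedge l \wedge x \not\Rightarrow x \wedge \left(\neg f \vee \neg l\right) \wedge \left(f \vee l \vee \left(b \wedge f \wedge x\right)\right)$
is never true.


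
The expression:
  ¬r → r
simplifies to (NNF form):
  r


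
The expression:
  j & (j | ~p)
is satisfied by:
  {j: True}


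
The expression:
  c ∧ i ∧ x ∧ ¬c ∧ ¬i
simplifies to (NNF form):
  False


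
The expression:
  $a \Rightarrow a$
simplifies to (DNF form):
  $\text{True}$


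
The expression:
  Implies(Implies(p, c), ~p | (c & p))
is always true.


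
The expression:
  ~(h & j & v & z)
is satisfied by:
  {h: False, v: False, z: False, j: False}
  {j: True, h: False, v: False, z: False}
  {z: True, h: False, v: False, j: False}
  {j: True, z: True, h: False, v: False}
  {v: True, j: False, h: False, z: False}
  {j: True, v: True, h: False, z: False}
  {z: True, v: True, j: False, h: False}
  {j: True, z: True, v: True, h: False}
  {h: True, z: False, v: False, j: False}
  {j: True, h: True, z: False, v: False}
  {z: True, h: True, j: False, v: False}
  {j: True, z: True, h: True, v: False}
  {v: True, h: True, z: False, j: False}
  {j: True, v: True, h: True, z: False}
  {z: True, v: True, h: True, j: False}


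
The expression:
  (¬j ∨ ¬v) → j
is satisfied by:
  {j: True}


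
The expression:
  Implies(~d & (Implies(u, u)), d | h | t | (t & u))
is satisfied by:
  {d: True, t: True, h: True}
  {d: True, t: True, h: False}
  {d: True, h: True, t: False}
  {d: True, h: False, t: False}
  {t: True, h: True, d: False}
  {t: True, h: False, d: False}
  {h: True, t: False, d: False}


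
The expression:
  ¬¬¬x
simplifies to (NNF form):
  ¬x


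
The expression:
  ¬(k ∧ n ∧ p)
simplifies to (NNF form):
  ¬k ∨ ¬n ∨ ¬p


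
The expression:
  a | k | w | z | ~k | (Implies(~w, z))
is always true.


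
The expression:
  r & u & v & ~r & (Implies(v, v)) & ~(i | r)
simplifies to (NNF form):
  False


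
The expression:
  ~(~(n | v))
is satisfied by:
  {n: True, v: True}
  {n: True, v: False}
  {v: True, n: False}


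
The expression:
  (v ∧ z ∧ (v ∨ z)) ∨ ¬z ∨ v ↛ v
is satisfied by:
  {v: True, z: False}
  {z: False, v: False}
  {z: True, v: True}


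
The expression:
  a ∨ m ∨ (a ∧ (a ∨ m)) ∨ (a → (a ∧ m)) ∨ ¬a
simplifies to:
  True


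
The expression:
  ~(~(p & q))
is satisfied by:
  {p: True, q: True}


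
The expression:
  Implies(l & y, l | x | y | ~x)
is always true.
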